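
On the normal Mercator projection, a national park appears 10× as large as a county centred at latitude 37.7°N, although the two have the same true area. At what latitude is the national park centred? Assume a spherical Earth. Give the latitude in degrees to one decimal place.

Mercator areal scale is sec²φ, so apparent-area ratio = sec²φ₁ / sec²φ₂ = cos²φ₂ / cos²φ₁.
cos²φ₂ / cos²φ₁ = 10  ⇒  cos φ₁ = cos 37.7° / √10 = 0.7912/3.162 = 0.2502.
φ₁ = arccos(0.2502) ≈ 75.5°.

75.5°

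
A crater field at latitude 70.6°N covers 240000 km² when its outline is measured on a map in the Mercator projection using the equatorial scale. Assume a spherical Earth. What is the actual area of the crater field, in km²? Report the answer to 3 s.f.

For Mercator, h = k = sec φ (a conformal cylindrical projection has a single point scale, 1/cos φ).
Areal scale = k² = sec²φ = 1/cos²(70.6°) = 1/0.3322² = 9.064.
True area = apparent / (areal scale) = 240000 / 9.064 ≈ 26500 km².

26500 km²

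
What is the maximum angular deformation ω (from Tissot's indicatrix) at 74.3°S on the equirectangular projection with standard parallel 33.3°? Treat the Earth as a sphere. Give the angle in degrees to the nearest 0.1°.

61.4°

In the equirectangular projection with standard parallel φ₀ = 33.3° (x = Rλ cos φ₀, y = Rφ), meridians are true-scale (h = 1) and the parallel scale is k = cos φ₀ / cos φ.
At 74.3°: h = 1.000, k = 3.089; principal scales a = 3.089, b = 1.000.
sin(ω/2) = (a − b)/(a + b) = 2.089/4.089 = 0.5108, so ω = 2 arcsin(0.5108) ≈ 61.4°.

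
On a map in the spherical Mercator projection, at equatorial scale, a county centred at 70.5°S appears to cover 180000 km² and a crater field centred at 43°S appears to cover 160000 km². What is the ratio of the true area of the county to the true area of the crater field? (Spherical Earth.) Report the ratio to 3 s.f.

0.234

On Mercator the areal scale is sec²φ, so true area = apparent × cos²φ.
True area of county: 180000 × cos²(70.5°) = 180000 × 0.1114 = 20060 km².
True area of crater field: 160000 × cos²(43°) = 160000 × 0.5349 = 85580 km².
Ratio = 20060 / 85580 ≈ 0.234.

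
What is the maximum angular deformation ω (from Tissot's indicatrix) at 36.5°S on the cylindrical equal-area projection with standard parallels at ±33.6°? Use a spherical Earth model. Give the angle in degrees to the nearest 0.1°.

4.1°

For cylindrical equal-area with standard parallel φ₀, h = cos φ / cos φ₀ and k = cos φ₀ / cos φ, so h·k = 1.
At 36.5°: h = 0.9651, k = 1.036; principal scales a = 1.036, b = 0.9651.
sin(ω/2) = (a − b)/(a + b) = 0.07105/2.001 = 0.03550, so ω = 2 arcsin(0.03550) ≈ 4.1°.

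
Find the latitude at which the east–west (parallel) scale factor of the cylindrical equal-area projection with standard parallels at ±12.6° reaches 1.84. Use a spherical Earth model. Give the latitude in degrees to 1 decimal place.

A cylindrical equal-area projection with standard parallel φ₀ has meridian scale h = cos φ / cos φ₀ and parallel scale k = cos φ₀ / cos φ (so areas are preserved, h·k = 1).
k = cos φ₀ / cos φ = 1.84  ⇒  cos φ = cos 12.6° / 1.84 = 0.5304.
φ = arccos(0.5304) ≈ 58.0°.

58.0°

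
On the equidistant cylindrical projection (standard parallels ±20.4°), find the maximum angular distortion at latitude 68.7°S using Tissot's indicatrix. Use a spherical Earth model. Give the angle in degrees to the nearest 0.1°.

52.4°

In the equirectangular projection with standard parallel φ₀ = 20.4° (x = Rλ cos φ₀, y = Rφ), meridians are true-scale (h = 1) and the parallel scale is k = cos φ₀ / cos φ.
At 68.7°: h = 1.000, k = 2.580; principal scales a = 2.580, b = 1.000.
sin(ω/2) = (a − b)/(a + b) = 1.580/3.580 = 0.4414, so ω = 2 arcsin(0.4414) ≈ 52.4°.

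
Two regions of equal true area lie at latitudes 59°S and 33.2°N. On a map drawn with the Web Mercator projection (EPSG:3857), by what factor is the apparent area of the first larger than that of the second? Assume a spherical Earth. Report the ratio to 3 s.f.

2.64

Mercator areal scale is sec²φ.
At 59°: sec²(59°) = 1/0.5150² = 3.770.
At 33.2°: sec²(33.2°) = 1/0.8368² = 1.428.
Ratio = 3.770/1.428 = cos²(33.2°)/cos²(59°) ≈ 2.64.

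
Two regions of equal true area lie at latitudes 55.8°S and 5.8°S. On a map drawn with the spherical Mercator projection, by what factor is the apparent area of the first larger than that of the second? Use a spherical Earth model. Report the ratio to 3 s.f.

Mercator is conformal with k = sec φ, so areal scale = k² = sec²φ.
At 55.8°: sec²(55.8°) = 1/0.5621² = 3.165.
At 5.8°: sec²(5.8°) = 1/0.9949² = 1.010.
Ratio = 3.165/1.010 = cos²(5.8°)/cos²(55.8°) ≈ 3.13.

3.13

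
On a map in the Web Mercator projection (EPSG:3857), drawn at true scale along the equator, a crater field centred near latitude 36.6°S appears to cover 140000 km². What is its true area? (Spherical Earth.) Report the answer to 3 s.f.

90200 km²

For Mercator, h = k = sec φ (a conformal cylindrical projection has a single point scale, 1/cos φ).
Areal scale = k² = sec²φ = 1/cos²(36.6°) = 1/0.8028² = 1.552.
True area = apparent / (areal scale) = 140000 / 1.552 ≈ 90200 km².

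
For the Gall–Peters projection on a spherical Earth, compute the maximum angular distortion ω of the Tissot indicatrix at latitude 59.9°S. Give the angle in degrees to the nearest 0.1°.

38.6°

Gall–Peters is a cylindrical equal-area projection with standard parallels at ±45°. For cylindrical equal-area with standard parallel φ₀, h = cos φ / cos φ₀ and k = cos φ₀ / cos φ, so h·k = 1.
At 59.9°: h = 0.7092, k = 1.410; principal scales a = 1.410, b = 0.7092.
sin(ω/2) = (a − b)/(a + b) = 0.7007/2.119 = 0.3306, so ω = 2 arcsin(0.3306) ≈ 38.6°.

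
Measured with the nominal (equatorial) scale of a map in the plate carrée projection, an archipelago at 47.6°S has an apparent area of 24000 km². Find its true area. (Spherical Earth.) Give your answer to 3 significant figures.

16200 km²

Plate carrée maps x = Rλ, y = Rφ. The meridian scale is h = 1 and the parallel scale is k = 1/cos φ = sec φ.
Areal scale = h·k = 1 × sec φ; at 47.6°, h = 1.000, k = 1.483, so h·k = 1.483.
True area = apparent / (areal scale) = 24000 / 1.483 ≈ 16200 km².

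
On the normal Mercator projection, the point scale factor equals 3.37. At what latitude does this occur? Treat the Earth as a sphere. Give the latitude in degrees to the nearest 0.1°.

72.7°

Mercator scale is k = sec φ = 1/cos φ.
1/cos φ = 3.37  ⇒  cos φ = 0.2967  ⇒  φ = arccos(0.2967) ≈ 72.7°.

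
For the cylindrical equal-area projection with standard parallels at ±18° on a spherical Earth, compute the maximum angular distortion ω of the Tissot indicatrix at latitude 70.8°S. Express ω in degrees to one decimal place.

A cylindrical equal-area projection with standard parallel φ₀ has meridian scale h = cos φ / cos φ₀ and parallel scale k = cos φ₀ / cos φ (so areas are preserved, h·k = 1).
At 70.8°: h = 0.3458, k = 2.892; principal scales a = 2.892, b = 0.3458.
sin(ω/2) = (a − b)/(a + b) = 2.546/3.238 = 0.7864, so ω = 2 arcsin(0.7864) ≈ 103.7°.

103.7°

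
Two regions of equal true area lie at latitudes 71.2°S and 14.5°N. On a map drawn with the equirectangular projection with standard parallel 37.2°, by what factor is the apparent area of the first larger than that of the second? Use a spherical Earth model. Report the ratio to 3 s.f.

With standard parallel φ₀ = 37.2°, the equirectangular projection gives x = Rλ cos φ₀, y = Rφ, so h = 1 and k = cos 37.2° / cos φ.
Areal scale at 71.2°: h·k = 1.000 × 2.472 = 2.472.
Areal scale at 14.5°: h·k = 1.000 × 0.8227 = 0.8227.
Ratio = 2.472/0.8227 ≈ 3.00.

3.00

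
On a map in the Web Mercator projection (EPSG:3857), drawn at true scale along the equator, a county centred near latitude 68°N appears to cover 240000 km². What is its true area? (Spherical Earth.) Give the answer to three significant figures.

Mercator is conformal, so the point scale is isotropic: h = k = sec φ = 1/cos φ.
Areal scale = k² = sec²φ = 1/cos²(68°) = 1/0.3746² = 7.126.
True area = apparent / (areal scale) = 240000 / 7.126 ≈ 33700 km².

33700 km²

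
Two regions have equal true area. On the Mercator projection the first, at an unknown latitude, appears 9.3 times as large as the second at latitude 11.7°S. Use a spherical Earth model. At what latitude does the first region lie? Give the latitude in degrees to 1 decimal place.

71.3°

For equal true areas on Mercator, apparent areas scale as sec²φ, so the ratio is cos²φ₂ / cos²φ₁.
cos²φ₂ / cos²φ₁ = 9.3  ⇒  cos φ₁ = cos 11.7° / √9.3 = 0.9792/3.050 = 0.3211.
φ₁ = arccos(0.3211) ≈ 71.3°.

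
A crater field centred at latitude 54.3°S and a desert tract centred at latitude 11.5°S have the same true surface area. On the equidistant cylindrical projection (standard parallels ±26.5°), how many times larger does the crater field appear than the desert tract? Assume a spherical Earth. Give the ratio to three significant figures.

1.68

The equidistant cylindrical projection with φ₀ = 26.5° has h = 1 (meridians true) and k = cos φ₀ / cos φ along parallels.
Areal scale at 54.3°: h·k = 1.000 × 1.534 = 1.534.
Areal scale at 11.5°: h·k = 1.000 × 0.9133 = 0.9133.
Ratio = 1.534/0.9133 ≈ 1.68.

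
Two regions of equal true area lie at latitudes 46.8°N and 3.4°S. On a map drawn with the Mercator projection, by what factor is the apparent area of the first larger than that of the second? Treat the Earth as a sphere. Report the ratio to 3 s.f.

On Mercator, area is exaggerated by sec²φ = 1/cos²φ.
At 46.8°: sec²(46.8°) = 1/0.6845² = 2.134.
At 3.4°: sec²(3.4°) = 1/0.9982² = 1.004.
Ratio = 2.134/1.004 = cos²(3.4°)/cos²(46.8°) ≈ 2.13.

2.13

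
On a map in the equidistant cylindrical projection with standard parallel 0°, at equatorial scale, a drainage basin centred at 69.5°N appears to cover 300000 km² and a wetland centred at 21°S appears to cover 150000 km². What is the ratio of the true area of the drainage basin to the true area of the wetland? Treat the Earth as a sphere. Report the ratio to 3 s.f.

0.750

On the plate carrée, areal scale = h·k = 1 × sec φ, so true area = apparent × cos φ.
True area of drainage basin: 300000 × cos(69.5°) = 300000 × 0.3502 = 105100 km².
True area of wetland: 150000 × cos(21°) = 150000 × 0.9336 = 140000 km².
Ratio = 105100 / 140000 ≈ 0.750.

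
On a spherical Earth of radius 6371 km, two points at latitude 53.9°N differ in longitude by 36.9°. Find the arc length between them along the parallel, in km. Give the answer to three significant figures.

Arc length along a parallel = R cos φ · Δλ (with Δλ in radians).
= 6371 × cos 53.9° × (36.9° × π/180) = 6371 × 0.5892 × 0.6440 ≈ 2420 km.

2420 km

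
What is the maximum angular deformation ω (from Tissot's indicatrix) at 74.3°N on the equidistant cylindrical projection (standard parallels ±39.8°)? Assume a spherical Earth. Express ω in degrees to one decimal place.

With standard parallel φ₀ = 39.8°, the equirectangular projection gives x = Rλ cos φ₀, y = Rφ, so h = 1 and k = cos 39.8° / cos φ.
At 74.3°: h = 1.000, k = 2.839; principal scales a = 2.839, b = 1.000.
sin(ω/2) = (a − b)/(a + b) = 1.839/3.839 = 0.4791, so ω = 2 arcsin(0.4791) ≈ 57.2°.

57.2°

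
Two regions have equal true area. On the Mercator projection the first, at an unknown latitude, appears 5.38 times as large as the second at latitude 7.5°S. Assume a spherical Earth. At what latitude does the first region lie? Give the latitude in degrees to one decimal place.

Mercator areal scale is sec²φ, so apparent-area ratio = sec²φ₁ / sec²φ₂ = cos²φ₂ / cos²φ₁.
cos²φ₂ / cos²φ₁ = 5.38  ⇒  cos φ₁ = cos 7.5° / √5.38 = 0.9914/2.319 = 0.4274.
φ₁ = arccos(0.4274) ≈ 64.7°.

64.7°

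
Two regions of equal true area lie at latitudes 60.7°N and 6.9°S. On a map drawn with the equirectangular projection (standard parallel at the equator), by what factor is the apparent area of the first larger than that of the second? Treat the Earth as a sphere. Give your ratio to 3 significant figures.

2.03

Plate carrée maps x = Rλ, y = Rφ. The meridian scale is h = 1 and the parallel scale is k = 1/cos φ = sec φ.
Areal scale at 60.7°: h·k = 1.000 × 2.043 = 2.043.
Areal scale at 6.9°: h·k = 1.000 × 1.007 = 1.007.
Ratio = 2.043/1.007 ≈ 2.03.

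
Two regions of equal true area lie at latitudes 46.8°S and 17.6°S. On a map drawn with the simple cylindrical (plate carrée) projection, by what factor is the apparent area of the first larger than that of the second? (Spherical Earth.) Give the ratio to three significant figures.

1.39

In the plate carrée (x = Rλ, y = Rφ), meridians are true-scale (h = 1) and parallels are stretched by k = sec φ.
Areal scale at 46.8°: h·k = 1.000 × 1.461 = 1.461.
Areal scale at 17.6°: h·k = 1.000 × 1.049 = 1.049.
Ratio = 1.461/1.049 ≈ 1.39.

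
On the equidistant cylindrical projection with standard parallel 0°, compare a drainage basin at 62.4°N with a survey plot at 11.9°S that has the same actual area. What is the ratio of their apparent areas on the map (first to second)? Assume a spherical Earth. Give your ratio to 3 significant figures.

2.11

In the plate carrée (x = Rλ, y = Rφ), meridians are true-scale (h = 1) and parallels are stretched by k = sec φ.
Areal scale at 62.4°: h·k = 1.000 × 2.158 = 2.158.
Areal scale at 11.9°: h·k = 1.000 × 1.022 = 1.022.
Ratio = 2.158/1.022 ≈ 2.11.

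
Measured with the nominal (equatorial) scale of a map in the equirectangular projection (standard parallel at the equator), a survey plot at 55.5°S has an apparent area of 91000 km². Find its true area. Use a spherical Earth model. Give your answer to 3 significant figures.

In the plate carrée (x = Rλ, y = Rφ), meridians are true-scale (h = 1) and parallels are stretched by k = sec φ.
Areal scale = h·k = 1 × sec φ; at 55.5°, h = 1.000, k = 1.766, so h·k = 1.766.
True area = apparent / (areal scale) = 91000 / 1.766 ≈ 51500 km².

51500 km²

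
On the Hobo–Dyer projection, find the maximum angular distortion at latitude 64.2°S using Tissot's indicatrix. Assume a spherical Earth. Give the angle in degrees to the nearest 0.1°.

65.0°

The Hobo–Dyer projection is cylindrical equal-area with φ₀ = 37.5°. For cylindrical equal-area with standard parallel φ₀, h = cos φ / cos φ₀ and k = cos φ₀ / cos φ, so h·k = 1.
At 64.2°: h = 0.5486, k = 1.823; principal scales a = 1.823, b = 0.5486.
sin(ω/2) = (a − b)/(a + b) = 1.274/2.371 = 0.5373, so ω = 2 arcsin(0.5373) ≈ 65.0°.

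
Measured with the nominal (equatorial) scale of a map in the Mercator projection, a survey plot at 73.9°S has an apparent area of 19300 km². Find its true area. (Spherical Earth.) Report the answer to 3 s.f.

The Mercator projection is conformal; its linear scale factor is the same in every direction and equals sec φ = 1/cos φ.
Areal scale = k² = sec²φ = 1/cos²(73.9°) = 1/0.2773² = 13.00.
True area = apparent / (areal scale) = 19300 / 13.00 ≈ 1480 km².

1480 km²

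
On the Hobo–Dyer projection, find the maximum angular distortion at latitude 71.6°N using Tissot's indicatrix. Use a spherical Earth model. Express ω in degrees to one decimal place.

Hobo–Dyer is a cylindrical equal-area projection with standard parallels at ±37.5°. For cylindrical equal-area with standard parallel φ₀, h = cos φ / cos φ₀ and k = cos φ₀ / cos φ, so h·k = 1.
At 71.6°: h = 0.3979, k = 2.513; principal scales a = 2.513, b = 0.3979.
sin(ω/2) = (a − b)/(a + b) = 2.116/2.911 = 0.7267, so ω = 2 arcsin(0.7267) ≈ 93.2°.

93.2°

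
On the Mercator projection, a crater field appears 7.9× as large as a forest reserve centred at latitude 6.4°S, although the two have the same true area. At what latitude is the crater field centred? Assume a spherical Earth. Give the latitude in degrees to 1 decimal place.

Mercator areal scale is sec²φ, so apparent-area ratio = sec²φ₁ / sec²φ₂ = cos²φ₂ / cos²φ₁.
cos²φ₂ / cos²φ₁ = 7.9  ⇒  cos φ₁ = cos 6.4° / √7.9 = 0.9938/2.811 = 0.3536.
φ₁ = arccos(0.3536) ≈ 69.3°.

69.3°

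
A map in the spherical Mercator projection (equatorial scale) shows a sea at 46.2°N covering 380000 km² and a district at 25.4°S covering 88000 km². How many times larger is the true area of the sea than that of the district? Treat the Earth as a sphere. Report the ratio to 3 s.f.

2.54

On Mercator the areal scale is sec²φ, so true area = apparent × cos²φ.
True area of sea: 380000 × cos²(46.2°) = 380000 × 0.4791 = 182000 km².
True area of district: 88000 × cos²(25.4°) = 88000 × 0.8160 = 71810 km².
Ratio = 182000 / 71810 ≈ 2.54.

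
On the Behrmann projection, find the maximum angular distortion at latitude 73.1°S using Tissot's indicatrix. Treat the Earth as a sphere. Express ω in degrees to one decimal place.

105.8°

The Behrmann projection is cylindrical equal-area with φ₀ = 30°. A cylindrical equal-area projection with standard parallel φ₀ has meridian scale h = cos φ / cos φ₀ and parallel scale k = cos φ₀ / cos φ (so areas are preserved, h·k = 1).
At 73.1°: h = 0.3357, k = 2.979; principal scales a = 2.979, b = 0.3357.
sin(ω/2) = (a − b)/(a + b) = 2.643/3.315 = 0.7975, so ω = 2 arcsin(0.7975) ≈ 105.8°.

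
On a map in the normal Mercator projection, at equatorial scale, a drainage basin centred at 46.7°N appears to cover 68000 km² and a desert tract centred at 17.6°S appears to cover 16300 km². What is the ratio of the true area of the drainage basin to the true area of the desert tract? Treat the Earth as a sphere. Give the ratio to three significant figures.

On Mercator the areal scale is sec²φ, so true area = apparent × cos²φ.
True area of drainage basin: 68000 × cos²(46.7°) = 68000 × 0.4703 = 31980 km².
True area of desert tract: 16300 × cos²(17.6°) = 16300 × 0.9086 = 14810 km².
Ratio = 31980 / 14810 ≈ 2.16.

2.16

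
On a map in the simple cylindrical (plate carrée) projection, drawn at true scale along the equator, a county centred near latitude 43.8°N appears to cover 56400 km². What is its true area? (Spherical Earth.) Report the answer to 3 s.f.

40700 km²

In the plate carrée (x = Rλ, y = Rφ), meridians are true-scale (h = 1) and parallels are stretched by k = sec φ.
Areal scale = h·k = 1 × sec φ; at 43.8°, h = 1.000, k = 1.386, so h·k = 1.386.
True area = apparent / (areal scale) = 56400 / 1.386 ≈ 40700 km².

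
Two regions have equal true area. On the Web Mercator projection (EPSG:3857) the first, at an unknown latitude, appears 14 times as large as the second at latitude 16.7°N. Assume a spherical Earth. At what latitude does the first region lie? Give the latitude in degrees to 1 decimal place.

75.2°

On Mercator, (apparent₁)/(apparent₂) = sec²φ₁ / sec²φ₂ when true areas are equal.
cos²φ₂ / cos²φ₁ = 14  ⇒  cos φ₁ = cos 16.7° / √14 = 0.9578/3.742 = 0.2560.
φ₁ = arccos(0.2560) ≈ 75.2°.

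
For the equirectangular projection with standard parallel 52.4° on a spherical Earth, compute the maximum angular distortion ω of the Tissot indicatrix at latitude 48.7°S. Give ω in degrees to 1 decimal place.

4.5°

In the equirectangular projection with standard parallel φ₀ = 52.4° (x = Rλ cos φ₀, y = Rφ), meridians are true-scale (h = 1) and the parallel scale is k = cos φ₀ / cos φ.
At 48.7°: h = 1.000, k = 0.9245; principal scales a = 1.000, b = 0.9245.
sin(ω/2) = (a − b)/(a + b) = 0.07554/1.924 = 0.03925, so ω = 2 arcsin(0.03925) ≈ 4.5°.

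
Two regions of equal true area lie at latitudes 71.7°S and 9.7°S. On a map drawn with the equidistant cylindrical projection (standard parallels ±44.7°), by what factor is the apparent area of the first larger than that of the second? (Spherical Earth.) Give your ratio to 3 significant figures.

3.14

With standard parallel φ₀ = 44.7°, the equirectangular projection gives x = Rλ cos φ₀, y = Rφ, so h = 1 and k = cos 44.7° / cos φ.
Areal scale at 71.7°: h·k = 1.000 × 2.264 = 2.264.
Areal scale at 9.7°: h·k = 1.000 × 0.7211 = 0.7211.
Ratio = 2.264/0.7211 ≈ 3.14.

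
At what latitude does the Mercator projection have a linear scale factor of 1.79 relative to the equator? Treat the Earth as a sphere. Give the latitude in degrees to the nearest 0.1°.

56.0°

Mercator scale is k = sec φ = 1/cos φ.
1/cos φ = 1.79  ⇒  cos φ = 0.5587  ⇒  φ = arccos(0.5587) ≈ 56.0°.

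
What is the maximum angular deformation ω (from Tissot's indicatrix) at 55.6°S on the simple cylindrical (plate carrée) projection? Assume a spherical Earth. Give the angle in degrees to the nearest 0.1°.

32.3°

In the plate carrée (x = Rλ, y = Rφ), meridians are true-scale (h = 1) and parallels are stretched by k = sec φ.
At 55.6°: h = 1.000, k = 1.770; principal scales a = 1.770, b = 1.000.
sin(ω/2) = (a − b)/(a + b) = 0.7700/2.770 = 0.2780, so ω = 2 arcsin(0.2780) ≈ 32.3°.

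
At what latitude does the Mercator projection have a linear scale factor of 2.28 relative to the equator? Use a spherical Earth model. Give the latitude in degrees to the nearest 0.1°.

Mercator scale is k = sec φ = 1/cos φ.
1/cos φ = 2.28  ⇒  cos φ = 0.4386  ⇒  φ = arccos(0.4386) ≈ 64.0°.

64.0°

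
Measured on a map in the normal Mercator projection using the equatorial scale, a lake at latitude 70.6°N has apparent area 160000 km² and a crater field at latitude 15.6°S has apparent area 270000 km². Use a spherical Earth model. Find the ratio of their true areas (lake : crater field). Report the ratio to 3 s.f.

Since Mercator area scale is 1/cos²φ, the true area equals the apparent area multiplied by cos²φ.
True area of lake: 160000 × cos²(70.6°) = 160000 × 0.1103 = 17650 km².
True area of crater field: 270000 × cos²(15.6°) = 270000 × 0.9277 = 250500 km².
Ratio = 17650 / 250500 ≈ 0.0705.

0.0705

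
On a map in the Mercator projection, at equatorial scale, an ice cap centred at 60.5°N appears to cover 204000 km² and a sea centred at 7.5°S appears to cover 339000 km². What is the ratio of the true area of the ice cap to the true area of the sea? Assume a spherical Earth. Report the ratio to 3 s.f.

0.148

Mercator's areal exaggeration is sec²φ; hence true area = (apparent area) · cos²φ.
True area of ice cap: 204000 × cos²(60.5°) = 204000 × 0.2425 = 49470 km².
True area of sea: 339000 × cos²(7.5°) = 339000 × 0.9830 = 333200 km².
Ratio = 49470 / 333200 ≈ 0.148.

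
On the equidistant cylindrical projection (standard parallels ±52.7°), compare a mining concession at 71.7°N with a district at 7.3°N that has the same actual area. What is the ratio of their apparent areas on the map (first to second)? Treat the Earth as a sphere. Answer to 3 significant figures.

The equidistant cylindrical projection with φ₀ = 52.7° has h = 1 (meridians true) and k = cos φ₀ / cos φ along parallels.
Areal scale at 71.7°: h·k = 1.000 × 1.930 = 1.930.
Areal scale at 7.3°: h·k = 1.000 × 0.6109 = 0.6109.
Ratio = 1.930/0.6109 ≈ 3.16.

3.16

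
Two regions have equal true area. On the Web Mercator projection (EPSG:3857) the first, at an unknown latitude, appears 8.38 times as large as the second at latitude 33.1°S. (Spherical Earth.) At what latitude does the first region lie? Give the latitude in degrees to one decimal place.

Mercator areal scale is sec²φ, so apparent-area ratio = sec²φ₁ / sec²φ₂ = cos²φ₂ / cos²φ₁.
cos²φ₂ / cos²φ₁ = 8.38  ⇒  cos φ₁ = cos 33.1° / √8.38 = 0.8377/2.895 = 0.2894.
φ₁ = arccos(0.2894) ≈ 73.2°.

73.2°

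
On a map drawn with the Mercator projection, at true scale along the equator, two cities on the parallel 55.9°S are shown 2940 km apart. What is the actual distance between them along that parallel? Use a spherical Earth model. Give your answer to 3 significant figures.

1650 km

Mercator is conformal, so the point scale is isotropic: h = k = sec φ = 1/cos φ.
Along the parallel at 55.9°, map distances are exaggerated by k = sec 55.9° = 1.784.
True distance = 2940 / 1.784 = 2940 × cos 55.9° ≈ 1650 km.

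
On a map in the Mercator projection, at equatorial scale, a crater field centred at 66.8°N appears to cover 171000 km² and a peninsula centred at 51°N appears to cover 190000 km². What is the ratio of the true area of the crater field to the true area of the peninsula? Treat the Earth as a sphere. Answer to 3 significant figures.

0.353

Since Mercator area scale is 1/cos²φ, the true area equals the apparent area multiplied by cos²φ.
True area of crater field: 171000 × cos²(66.8°) = 171000 × 0.1552 = 26540 km².
True area of peninsula: 190000 × cos²(51°) = 190000 × 0.3960 = 75250 km².
Ratio = 26540 / 75250 ≈ 0.353.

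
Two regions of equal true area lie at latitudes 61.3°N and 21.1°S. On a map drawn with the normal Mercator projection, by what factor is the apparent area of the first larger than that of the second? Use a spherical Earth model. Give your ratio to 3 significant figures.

3.77

Mercator areal scale is sec²φ.
At 61.3°: sec²(61.3°) = 1/0.4802² = 4.336.
At 21.1°: sec²(21.1°) = 1/0.9330² = 1.149.
Ratio = 4.336/1.149 = cos²(21.1°)/cos²(61.3°) ≈ 3.77.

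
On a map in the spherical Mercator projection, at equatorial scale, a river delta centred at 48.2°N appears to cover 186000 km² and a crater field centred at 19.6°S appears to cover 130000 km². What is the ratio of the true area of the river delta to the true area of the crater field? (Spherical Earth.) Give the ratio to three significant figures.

Mercator's areal exaggeration is sec²φ; hence true area = (apparent area) · cos²φ.
True area of river delta: 186000 × cos²(48.2°) = 186000 × 0.4443 = 82630 km².
True area of crater field: 130000 × cos²(19.6°) = 130000 × 0.8875 = 115400 km².
Ratio = 82630 / 115400 ≈ 0.716.

0.716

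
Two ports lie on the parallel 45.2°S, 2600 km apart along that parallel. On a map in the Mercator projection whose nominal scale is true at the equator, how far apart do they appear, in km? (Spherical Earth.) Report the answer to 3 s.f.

The Mercator projection is conformal; its linear scale factor is the same in every direction and equals sec φ = 1/cos φ.
Along the parallel, k = sec 45.2° = 1/0.7046 = 1.419.
Map distance = 2600 × 1.419 ≈ 3690 km.

3690 km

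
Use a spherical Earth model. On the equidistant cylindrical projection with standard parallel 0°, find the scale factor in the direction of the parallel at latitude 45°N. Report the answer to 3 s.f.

1.41

Plate carrée maps x = Rλ, y = Rφ. The meridian scale is h = 1 and the parallel scale is k = 1/cos φ = sec φ.
k = 1/cos 45° = 1/0.7071 = 1.414.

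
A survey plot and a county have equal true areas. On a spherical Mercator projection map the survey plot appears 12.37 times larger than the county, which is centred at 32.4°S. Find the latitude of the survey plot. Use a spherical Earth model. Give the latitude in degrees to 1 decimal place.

On Mercator, (apparent₁)/(apparent₂) = sec²φ₁ / sec²φ₂ when true areas are equal.
cos²φ₂ / cos²φ₁ = 12.37  ⇒  cos φ₁ = cos 32.4° / √12.37 = 0.8443/3.517 = 0.2401.
φ₁ = arccos(0.2401) ≈ 76.1°.

76.1°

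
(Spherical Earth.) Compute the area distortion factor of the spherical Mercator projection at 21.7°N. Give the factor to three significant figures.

1.16

Mercator is conformal, so the point scale is isotropic: h = k = sec φ = 1/cos φ.
Areal scale = k² = sec²φ = 1/cos²(21.7°) = 1/0.9291² = 1.158.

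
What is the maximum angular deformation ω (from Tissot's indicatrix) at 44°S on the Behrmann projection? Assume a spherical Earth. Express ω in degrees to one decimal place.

Behrmann is a cylindrical equal-area projection with standard parallels at ±30°. A cylindrical equal-area projection with standard parallel φ₀ has meridian scale h = cos φ / cos φ₀ and parallel scale k = cos φ₀ / cos φ (so areas are preserved, h·k = 1).
At 44°: h = 0.8306, k = 1.204; principal scales a = 1.204, b = 0.8306.
sin(ω/2) = (a − b)/(a + b) = 0.3733/2.035 = 0.1835, so ω = 2 arcsin(0.1835) ≈ 21.1°.

21.1°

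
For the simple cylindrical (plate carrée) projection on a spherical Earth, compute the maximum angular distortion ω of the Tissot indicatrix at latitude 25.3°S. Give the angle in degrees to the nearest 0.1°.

In the plate carrée (x = Rλ, y = Rφ), meridians are true-scale (h = 1) and parallels are stretched by k = sec φ.
At 25.3°: h = 1.000, k = 1.106; principal scales a = 1.106, b = 1.000.
sin(ω/2) = (a − b)/(a + b) = 0.1061/2.106 = 0.05037, so ω = 2 arcsin(0.05037) ≈ 5.8°.

5.8°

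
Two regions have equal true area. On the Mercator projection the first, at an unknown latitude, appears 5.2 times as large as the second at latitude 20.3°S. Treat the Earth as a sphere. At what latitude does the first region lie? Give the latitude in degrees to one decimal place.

65.7°

Mercator areal scale is sec²φ, so apparent-area ratio = sec²φ₁ / sec²φ₂ = cos²φ₂ / cos²φ₁.
cos²φ₂ / cos²φ₁ = 5.2  ⇒  cos φ₁ = cos 20.3° / √5.2 = 0.9379/2.280 = 0.4113.
φ₁ = arccos(0.4113) ≈ 65.7°.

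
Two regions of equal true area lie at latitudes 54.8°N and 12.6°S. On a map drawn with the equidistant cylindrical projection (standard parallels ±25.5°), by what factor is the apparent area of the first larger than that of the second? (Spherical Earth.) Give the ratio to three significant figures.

With standard parallel φ₀ = 25.5°, the equirectangular projection gives x = Rλ cos φ₀, y = Rφ, so h = 1 and k = cos 25.5° / cos φ.
Areal scale at 54.8°: h·k = 1.000 × 1.566 = 1.566.
Areal scale at 12.6°: h·k = 1.000 × 0.9249 = 0.9249.
Ratio = 1.566/0.9249 ≈ 1.69.

1.69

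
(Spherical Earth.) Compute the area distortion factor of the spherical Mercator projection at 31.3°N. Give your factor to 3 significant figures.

1.37

For Mercator, h = k = sec φ (a conformal cylindrical projection has a single point scale, 1/cos φ).
Areal scale = k² = sec²φ = 1/cos²(31.3°) = 1/0.8545² = 1.370.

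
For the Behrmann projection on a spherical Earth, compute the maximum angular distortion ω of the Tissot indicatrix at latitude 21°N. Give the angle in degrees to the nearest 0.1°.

8.6°

The Behrmann projection is cylindrical equal-area with φ₀ = 30°. For cylindrical equal-area with standard parallel φ₀, h = cos φ / cos φ₀ and k = cos φ₀ / cos φ, so h·k = 1.
At 21°: h = 1.078, k = 0.9276; principal scales a = 1.078, b = 0.9276.
sin(ω/2) = (a − b)/(a + b) = 0.1504/2.006 = 0.07497, so ω = 2 arcsin(0.07497) ≈ 8.6°.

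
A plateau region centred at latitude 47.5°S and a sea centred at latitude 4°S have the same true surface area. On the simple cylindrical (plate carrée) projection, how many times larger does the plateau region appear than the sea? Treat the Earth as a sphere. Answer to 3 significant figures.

Plate carrée maps x = Rλ, y = Rφ. The meridian scale is h = 1 and the parallel scale is k = 1/cos φ = sec φ.
Areal scale at 47.5°: h·k = 1.000 × 1.480 = 1.480.
Areal scale at 4°: h·k = 1.000 × 1.002 = 1.002.
Ratio = 1.480/1.002 ≈ 1.48.

1.48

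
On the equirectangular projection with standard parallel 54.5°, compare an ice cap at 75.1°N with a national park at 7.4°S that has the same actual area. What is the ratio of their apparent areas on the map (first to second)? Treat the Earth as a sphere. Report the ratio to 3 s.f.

The equidistant cylindrical projection with φ₀ = 54.5° has h = 1 (meridians true) and k = cos φ₀ / cos φ along parallels.
Areal scale at 75.1°: h·k = 1.000 × 2.258 = 2.258.
Areal scale at 7.4°: h·k = 1.000 × 0.5856 = 0.5856.
Ratio = 2.258/0.5856 ≈ 3.86.

3.86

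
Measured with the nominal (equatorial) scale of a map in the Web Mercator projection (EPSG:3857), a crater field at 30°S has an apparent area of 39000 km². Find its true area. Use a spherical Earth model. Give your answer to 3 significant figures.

Mercator is conformal, so the point scale is isotropic: h = k = sec φ = 1/cos φ.
Areal scale = k² = sec²φ = 1/cos²(30°) = 1/0.8660² = 1.333.
True area = apparent / (areal scale) = 39000 / 1.333 ≈ 29200 km².

29200 km²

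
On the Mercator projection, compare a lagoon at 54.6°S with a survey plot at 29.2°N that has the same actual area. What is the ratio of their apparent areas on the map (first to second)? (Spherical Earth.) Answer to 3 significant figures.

On Mercator, area is exaggerated by sec²φ = 1/cos²φ.
At 54.6°: sec²(54.6°) = 1/0.5793² = 2.980.
At 29.2°: sec²(29.2°) = 1/0.8729² = 1.312.
Ratio = 2.980/1.312 = cos²(29.2°)/cos²(54.6°) ≈ 2.27.

2.27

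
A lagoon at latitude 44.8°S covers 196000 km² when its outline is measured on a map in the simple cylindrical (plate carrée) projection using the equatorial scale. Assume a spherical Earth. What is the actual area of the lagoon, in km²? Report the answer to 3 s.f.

139000 km²

In the plate carrée (x = Rλ, y = Rφ), meridians are true-scale (h = 1) and parallels are stretched by k = sec φ.
Areal scale = h·k = 1 × sec φ; at 44.8°, h = 1.000, k = 1.409, so h·k = 1.409.
True area = apparent / (areal scale) = 196000 / 1.409 ≈ 139000 km².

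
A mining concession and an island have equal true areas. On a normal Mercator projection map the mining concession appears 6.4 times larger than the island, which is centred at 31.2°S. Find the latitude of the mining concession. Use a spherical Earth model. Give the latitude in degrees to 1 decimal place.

70.2°

On Mercator, (apparent₁)/(apparent₂) = sec²φ₁ / sec²φ₂ when true areas are equal.
cos²φ₂ / cos²φ₁ = 6.4  ⇒  cos φ₁ = cos 31.2° / √6.4 = 0.8554/2.530 = 0.3381.
φ₁ = arccos(0.3381) ≈ 70.2°.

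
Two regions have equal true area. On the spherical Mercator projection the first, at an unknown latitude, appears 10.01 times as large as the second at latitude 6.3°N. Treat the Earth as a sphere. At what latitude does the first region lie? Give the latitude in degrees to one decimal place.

71.7°

Mercator areal scale is sec²φ, so apparent-area ratio = sec²φ₁ / sec²φ₂ = cos²φ₂ / cos²φ₁.
cos²φ₂ / cos²φ₁ = 10.01  ⇒  cos φ₁ = cos 6.3° / √10.01 = 0.9940/3.164 = 0.3142.
φ₁ = arccos(0.3142) ≈ 71.7°.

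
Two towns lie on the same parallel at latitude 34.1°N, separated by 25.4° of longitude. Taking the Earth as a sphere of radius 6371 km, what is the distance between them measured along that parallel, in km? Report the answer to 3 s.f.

2340 km

Arc length along a parallel = R cos φ · Δλ (with Δλ in radians).
= 6371 × cos 34.1° × (25.4° × π/180) = 6371 × 0.8281 × 0.4433 ≈ 2340 km.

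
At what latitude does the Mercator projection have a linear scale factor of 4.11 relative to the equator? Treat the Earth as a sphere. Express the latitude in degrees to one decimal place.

75.9°

Mercator scale is k = sec φ = 1/cos φ.
1/cos φ = 4.11  ⇒  cos φ = 0.2433  ⇒  φ = arccos(0.2433) ≈ 75.9°.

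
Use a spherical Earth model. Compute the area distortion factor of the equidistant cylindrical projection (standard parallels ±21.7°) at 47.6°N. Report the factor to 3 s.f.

1.38

In the equirectangular projection with standard parallel φ₀ = 21.7° (x = Rλ cos φ₀, y = Rφ), meridians are true-scale (h = 1) and the parallel scale is k = cos φ₀ / cos φ.
Areal scale = h·k = 1 × cos φ₀ / cos φ; at 47.6°, h = 1.000, k = 1.378, so h·k = 1.378.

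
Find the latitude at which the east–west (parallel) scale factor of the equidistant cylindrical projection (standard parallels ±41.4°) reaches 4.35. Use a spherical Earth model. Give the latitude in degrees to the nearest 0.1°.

The equidistant cylindrical projection with φ₀ = 41.4° has h = 1 (meridians true) and k = cos φ₀ / cos φ along parallels.
k = cos φ₀ / cos φ = 4.35  ⇒  cos φ = cos 41.4° / 4.35 = 0.1724.
φ = arccos(0.1724) ≈ 80.1°.

80.1°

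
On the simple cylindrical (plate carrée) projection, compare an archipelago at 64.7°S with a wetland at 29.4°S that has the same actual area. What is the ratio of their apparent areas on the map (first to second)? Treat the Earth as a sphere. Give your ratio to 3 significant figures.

Plate carrée maps x = Rλ, y = Rφ. The meridian scale is h = 1 and the parallel scale is k = 1/cos φ = sec φ.
Areal scale at 64.7°: h·k = 1.000 × 2.340 = 2.340.
Areal scale at 29.4°: h·k = 1.000 × 1.148 = 1.148.
Ratio = 2.340/1.148 ≈ 2.04.

2.04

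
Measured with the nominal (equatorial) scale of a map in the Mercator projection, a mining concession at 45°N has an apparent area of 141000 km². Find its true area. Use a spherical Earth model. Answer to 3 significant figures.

70500 km²

Mercator is conformal, so the point scale is isotropic: h = k = sec φ = 1/cos φ.
Areal scale = k² = sec²φ = 1/cos²(45°) = 1/0.7071² = 2.000.
True area = apparent / (areal scale) = 141000 / 2.000 ≈ 70500 km².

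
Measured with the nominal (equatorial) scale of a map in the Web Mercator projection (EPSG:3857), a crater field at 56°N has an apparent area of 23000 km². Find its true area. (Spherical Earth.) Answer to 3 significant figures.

7190 km²

Mercator is conformal, so the point scale is isotropic: h = k = sec φ = 1/cos φ.
Areal scale = k² = sec²φ = 1/cos²(56°) = 1/0.5592² = 3.198.
True area = apparent / (areal scale) = 23000 / 3.198 ≈ 7190 km².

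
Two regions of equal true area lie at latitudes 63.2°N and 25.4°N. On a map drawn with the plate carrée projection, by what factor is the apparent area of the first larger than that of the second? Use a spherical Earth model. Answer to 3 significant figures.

For the equirectangular projection with φ₀ = 0 (plate carrée), h = 1 along meridians and k = sec φ along parallels.
Areal scale at 63.2°: h·k = 1.000 × 2.218 = 2.218.
Areal scale at 25.4°: h·k = 1.000 × 1.107 = 1.107.
Ratio = 2.218/1.107 ≈ 2.00.

2.00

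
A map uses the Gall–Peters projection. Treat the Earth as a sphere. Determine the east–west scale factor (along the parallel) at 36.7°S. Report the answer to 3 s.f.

0.882

Gall–Peters is a cylindrical equal-area projection with standard parallels at ±45°. For cylindrical equal-area with standard parallel φ₀, h = cos φ / cos φ₀ and k = cos φ₀ / cos φ, so h·k = 1.
k = cos 45° / cos 36.7° = 0.7071/0.8018 = 0.8819.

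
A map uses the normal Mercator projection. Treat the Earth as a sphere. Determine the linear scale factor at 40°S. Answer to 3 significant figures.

For Mercator, h = k = sec φ (a conformal cylindrical projection has a single point scale, 1/cos φ).
k = 1/cos 40° = 1/0.7660 = 1.305.

1.31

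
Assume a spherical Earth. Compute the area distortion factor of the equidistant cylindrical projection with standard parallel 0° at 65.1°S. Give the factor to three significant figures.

In the plate carrée (x = Rλ, y = Rφ), meridians are true-scale (h = 1) and parallels are stretched by k = sec φ.
Areal scale = h·k = 1 × sec φ; at 65.1°, h = 1.000, k = 2.375, so h·k = 2.375.

2.38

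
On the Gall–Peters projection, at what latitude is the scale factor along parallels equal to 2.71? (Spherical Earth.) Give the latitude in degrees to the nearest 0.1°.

74.9°

Gall–Peters is a cylindrical equal-area projection with standard parallels at ±45°. A cylindrical equal-area projection with standard parallel φ₀ has meridian scale h = cos φ / cos φ₀ and parallel scale k = cos φ₀ / cos φ (so areas are preserved, h·k = 1).
k = cos φ₀ / cos φ = 2.71  ⇒  cos φ = cos 45° / 2.71 = 0.2609.
φ = arccos(0.2609) ≈ 74.9°.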